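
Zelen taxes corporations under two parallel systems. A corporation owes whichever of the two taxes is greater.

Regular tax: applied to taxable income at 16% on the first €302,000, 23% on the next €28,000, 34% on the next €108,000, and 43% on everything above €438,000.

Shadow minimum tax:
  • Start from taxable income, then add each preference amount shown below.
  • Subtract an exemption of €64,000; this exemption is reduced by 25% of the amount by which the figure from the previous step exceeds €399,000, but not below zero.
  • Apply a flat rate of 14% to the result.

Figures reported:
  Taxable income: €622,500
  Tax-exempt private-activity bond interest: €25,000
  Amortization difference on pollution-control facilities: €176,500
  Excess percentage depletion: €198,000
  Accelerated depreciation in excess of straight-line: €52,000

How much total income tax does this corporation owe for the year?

€170,815

Regular tax:
  €302,000 × 16% = €48,320
  €28,000 × 23% = €6,440
  €108,000 × 34% = €36,720
  €184,500 × 43% = €79,335
  → €170,815

Shadow minimum tax:
  Adjusted income: €622,500 + €25,000 + €176,500 + €198,000 + €52,000 = €1,074,000
  Exemption: 25% × (€1,074,000 − €399,000) = €168,750 ≥ €64,000, so the exemption is fully phased out
  Base: €1,074,000 − €0 = €1,074,000
  €1,074,000 × 14% = €150,360

€170,815 > €150,360, so the regular tax governs.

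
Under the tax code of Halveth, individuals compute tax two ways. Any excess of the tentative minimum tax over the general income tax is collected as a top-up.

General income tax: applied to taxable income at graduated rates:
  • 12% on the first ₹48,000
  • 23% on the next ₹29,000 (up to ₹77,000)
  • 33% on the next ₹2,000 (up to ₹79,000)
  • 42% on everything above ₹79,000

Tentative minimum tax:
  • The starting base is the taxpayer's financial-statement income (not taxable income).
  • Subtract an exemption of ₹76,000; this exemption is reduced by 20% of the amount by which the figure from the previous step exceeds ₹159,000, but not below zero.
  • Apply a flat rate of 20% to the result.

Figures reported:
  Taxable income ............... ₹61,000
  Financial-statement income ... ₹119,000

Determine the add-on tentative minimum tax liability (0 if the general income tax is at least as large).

Tentative minimum tax:
  Base (financial-statement income): ₹119,000
  Exemption: ₹119,000 ≤ ₹159,000, so full ₹76,000 applies
  Base: ₹119,000 − ₹76,000 = ₹43,000
  ₹43,000 × 20% = ₹8,600

General income tax:
  ₹48,000 × 12% = ₹5,760
  ₹13,000 × 23% = ₹2,990
  → ₹8,750

₹8,600 ≤ ₹8,750, so no add-on is due.

₹0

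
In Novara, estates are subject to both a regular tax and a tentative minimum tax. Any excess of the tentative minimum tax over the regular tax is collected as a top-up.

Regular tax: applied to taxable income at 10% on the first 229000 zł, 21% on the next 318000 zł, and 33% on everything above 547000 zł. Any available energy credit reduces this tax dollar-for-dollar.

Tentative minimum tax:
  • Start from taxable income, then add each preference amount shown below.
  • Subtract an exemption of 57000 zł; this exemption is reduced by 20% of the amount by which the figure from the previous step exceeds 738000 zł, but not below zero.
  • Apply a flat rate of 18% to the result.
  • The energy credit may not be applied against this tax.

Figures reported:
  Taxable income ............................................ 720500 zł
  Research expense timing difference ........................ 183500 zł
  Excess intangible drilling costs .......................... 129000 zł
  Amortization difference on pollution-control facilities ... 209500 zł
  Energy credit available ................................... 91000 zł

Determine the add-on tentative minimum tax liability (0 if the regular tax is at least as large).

167715 zł

Regular tax:
  229000 zł × 10% = 22900 zł
  318000 zł × 21% = 66780 zł
  173500 zł × 33% = 57255 zł
  → 146935 zł
  Less energy credit 91000 zł → 55935 zł

Tentative minimum tax:
  Adjusted income: 720500 zł + 183500 zł + 129000 zł + 209500 zł = 1242500 zł
  Exemption: 20% × (1242500 zł − 738000 zł) = 100900 zł ≥ 57000 zł, so the exemption is fully phased out
  Base: 1242500 zł − 0 zł = 1242500 zł
  1242500 zł × 18% = 223650 zł

Excess of tentative minimum tax over regular tax: 223650 zł − 55935 zł = 167715 zł.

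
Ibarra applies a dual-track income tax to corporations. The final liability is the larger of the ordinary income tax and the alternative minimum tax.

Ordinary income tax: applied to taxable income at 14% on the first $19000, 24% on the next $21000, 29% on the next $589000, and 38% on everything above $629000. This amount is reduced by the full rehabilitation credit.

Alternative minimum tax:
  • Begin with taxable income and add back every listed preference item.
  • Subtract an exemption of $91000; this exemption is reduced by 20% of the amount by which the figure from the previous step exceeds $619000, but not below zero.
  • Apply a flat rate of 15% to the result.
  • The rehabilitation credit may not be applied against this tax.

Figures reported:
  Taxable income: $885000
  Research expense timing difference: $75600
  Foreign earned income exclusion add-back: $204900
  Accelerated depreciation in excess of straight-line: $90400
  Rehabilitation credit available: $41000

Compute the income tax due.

Alternative minimum tax:
  Adjusted income: $885000 + $75600 + $204900 + $90400 = $1255900
  Exemption: 20% × ($1255900 − $619000) = $127380 ≥ $91000, so the exemption is fully phased out
  Base: $1255900 − $0 = $1255900
  $1255900 × 15% = $188385

Ordinary income tax:
  $19000 × 14% = $2660
  $21000 × 24% = $5040
  $589000 × 29% = $170810
  $256000 × 38% = $97280
  → $275790
  Less rehabilitation credit $41000 → $234790

$234790 > $188385, so the ordinary income tax governs.

$234790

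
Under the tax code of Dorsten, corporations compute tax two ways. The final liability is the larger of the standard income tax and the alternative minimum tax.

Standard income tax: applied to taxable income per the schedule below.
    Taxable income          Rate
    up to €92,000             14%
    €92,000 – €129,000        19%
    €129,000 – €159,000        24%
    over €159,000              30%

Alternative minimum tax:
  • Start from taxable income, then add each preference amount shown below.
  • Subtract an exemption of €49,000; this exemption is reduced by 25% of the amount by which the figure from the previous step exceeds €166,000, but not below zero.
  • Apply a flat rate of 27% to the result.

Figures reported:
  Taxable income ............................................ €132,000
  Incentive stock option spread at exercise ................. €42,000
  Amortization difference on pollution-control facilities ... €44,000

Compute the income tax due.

Standard income tax:
  €92,000 × 14% = €12,880
  €37,000 × 19% = €7,030
  €3,000 × 24% = €720
  → €20,630

Alternative minimum tax:
  Adjusted income: €132,000 + €42,000 + €44,000 = €218,000
  Exemption: €49,000 − 25% × (€218,000 − €166,000) = €49,000 − €13,000 = €36,000
  Base: €218,000 − €36,000 = €182,000
  €182,000 × 27% = €49,140

€49,140 > €20,630, so the alternative minimum tax is the binding amount.

€49,140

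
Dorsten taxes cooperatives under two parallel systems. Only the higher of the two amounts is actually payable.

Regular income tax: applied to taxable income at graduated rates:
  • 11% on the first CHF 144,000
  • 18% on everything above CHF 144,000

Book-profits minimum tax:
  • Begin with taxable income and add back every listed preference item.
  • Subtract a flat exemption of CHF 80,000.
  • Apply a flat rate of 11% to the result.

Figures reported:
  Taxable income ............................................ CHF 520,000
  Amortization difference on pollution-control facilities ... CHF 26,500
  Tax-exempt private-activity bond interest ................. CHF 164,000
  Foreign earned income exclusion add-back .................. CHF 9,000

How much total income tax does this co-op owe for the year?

Regular income tax:
  CHF 144,000 × 11% = CHF 15,840
  CHF 376,000 × 18% = CHF 67,680
  → CHF 83,520

Book-profits minimum tax:
  Adjusted income: CHF 520,000 + CHF 26,500 + CHF 164,000 + CHF 9,000 = CHF 719,500
  Less exemption CHF 80,000 → base CHF 639,500
  CHF 639,500 × 11% = CHF 70,345

CHF 83,520 > CHF 70,345, so the regular income tax governs.

CHF 83,520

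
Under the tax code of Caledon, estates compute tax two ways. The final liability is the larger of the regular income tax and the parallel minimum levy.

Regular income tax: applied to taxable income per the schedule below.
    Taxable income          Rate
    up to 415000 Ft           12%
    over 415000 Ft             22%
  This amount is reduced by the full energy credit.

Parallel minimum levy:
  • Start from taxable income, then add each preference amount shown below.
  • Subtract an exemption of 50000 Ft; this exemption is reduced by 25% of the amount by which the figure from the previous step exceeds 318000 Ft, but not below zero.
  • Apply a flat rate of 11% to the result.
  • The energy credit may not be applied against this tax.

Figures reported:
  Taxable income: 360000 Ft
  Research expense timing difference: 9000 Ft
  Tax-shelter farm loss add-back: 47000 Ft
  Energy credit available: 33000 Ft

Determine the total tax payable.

42955 Ft

Regular income tax:
  360000 Ft × 12% = 43200 Ft
  Less energy credit 33000 Ft → 10200 Ft

Parallel minimum levy:
  Adjusted income: 360000 Ft + 9000 Ft + 47000 Ft = 416000 Ft
  Exemption: 50000 Ft − 25% × (416000 Ft − 318000 Ft) = 50000 Ft − 24500 Ft = 25500 Ft
  Base: 416000 Ft − 25500 Ft = 390500 Ft
  390500 Ft × 11% = 42955 Ft

42955 Ft > 10200 Ft, so the parallel minimum levy is the binding amount.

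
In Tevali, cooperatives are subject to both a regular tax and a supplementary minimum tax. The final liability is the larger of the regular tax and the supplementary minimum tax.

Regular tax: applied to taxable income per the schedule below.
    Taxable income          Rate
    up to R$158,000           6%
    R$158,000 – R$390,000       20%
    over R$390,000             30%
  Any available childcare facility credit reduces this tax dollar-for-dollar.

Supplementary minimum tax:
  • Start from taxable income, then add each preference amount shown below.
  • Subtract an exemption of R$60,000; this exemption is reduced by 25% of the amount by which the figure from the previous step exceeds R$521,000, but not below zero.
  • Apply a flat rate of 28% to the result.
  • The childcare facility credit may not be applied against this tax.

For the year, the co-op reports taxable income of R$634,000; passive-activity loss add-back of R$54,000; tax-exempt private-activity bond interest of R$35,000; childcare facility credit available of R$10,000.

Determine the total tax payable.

Regular tax:
  R$158,000 × 6% = R$9,480
  R$232,000 × 20% = R$46,400
  R$244,000 × 30% = R$73,200
  → R$129,080
  Less childcare facility credit R$10,000 → R$119,080

Supplementary minimum tax:
  Adjusted income: R$634,000 + R$54,000 + R$35,000 = R$723,000
  Exemption: R$60,000 − 25% × (R$723,000 − R$521,000) = R$60,000 − R$50,500 = R$9,500
  Base: R$723,000 − R$9,500 = R$713,500
  R$713,500 × 28% = R$199,780

R$199,780 > R$119,080, so the supplementary minimum tax is the binding amount.

R$199,780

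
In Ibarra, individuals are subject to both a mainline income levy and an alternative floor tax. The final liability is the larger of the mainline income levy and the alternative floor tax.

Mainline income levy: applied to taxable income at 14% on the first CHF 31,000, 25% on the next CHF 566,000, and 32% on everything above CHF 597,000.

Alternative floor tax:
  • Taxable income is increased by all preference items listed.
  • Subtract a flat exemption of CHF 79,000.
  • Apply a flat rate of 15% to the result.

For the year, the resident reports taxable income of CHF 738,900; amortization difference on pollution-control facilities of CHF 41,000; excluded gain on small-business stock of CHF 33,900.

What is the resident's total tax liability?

Mainline income levy:
  CHF 31,000 × 14% = CHF 4,340
  CHF 566,000 × 25% = CHF 141,500
  CHF 141,900 × 32% = CHF 45,408
  → CHF 191,248

Alternative floor tax:
  Adjusted income: CHF 738,900 + CHF 41,000 + CHF 33,900 = CHF 813,800
  Less exemption CHF 79,000 → base CHF 734,800
  CHF 734,800 × 15% = CHF 110,220

CHF 191,248 > CHF 110,220, so the mainline income levy governs.

CHF 191,248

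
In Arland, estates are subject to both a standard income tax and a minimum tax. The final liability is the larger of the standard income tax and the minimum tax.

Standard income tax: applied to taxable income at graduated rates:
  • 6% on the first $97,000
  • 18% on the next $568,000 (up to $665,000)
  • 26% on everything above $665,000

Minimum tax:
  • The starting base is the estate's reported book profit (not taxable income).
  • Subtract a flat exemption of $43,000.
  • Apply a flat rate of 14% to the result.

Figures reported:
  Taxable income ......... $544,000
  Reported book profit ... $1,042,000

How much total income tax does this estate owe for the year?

Standard income tax:
  $97,000 × 6% = $5,820
  $447,000 × 18% = $80,460
  → $86,280

Minimum tax:
  Base (reported book profit): $1,042,000
  Less exemption $43,000 → base $999,000
  $999,000 × 14% = $139,860

$139,860 > $86,280, so the minimum tax is the binding amount.

$139,860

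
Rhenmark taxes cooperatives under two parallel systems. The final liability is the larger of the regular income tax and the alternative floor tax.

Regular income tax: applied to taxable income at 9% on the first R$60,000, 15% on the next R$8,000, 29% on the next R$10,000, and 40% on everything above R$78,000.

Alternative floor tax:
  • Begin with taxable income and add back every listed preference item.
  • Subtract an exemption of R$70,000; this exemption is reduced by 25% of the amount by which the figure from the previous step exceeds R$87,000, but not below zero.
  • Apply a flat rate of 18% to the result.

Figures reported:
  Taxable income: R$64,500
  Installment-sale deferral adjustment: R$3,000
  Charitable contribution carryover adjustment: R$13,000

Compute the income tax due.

Alternative floor tax:
  Adjusted income: R$64,500 + R$3,000 + R$13,000 = R$80,500
  Exemption: R$80,500 ≤ R$87,000, so full R$70,000 applies
  Base: R$80,500 − R$70,000 = R$10,500
  R$10,500 × 18% = R$1,890

Regular income tax:
  R$60,000 × 9% = R$5,400
  R$4,500 × 15% = R$675
  → R$6,075

R$6,075 > R$1,890, so the regular income tax governs.

R$6,075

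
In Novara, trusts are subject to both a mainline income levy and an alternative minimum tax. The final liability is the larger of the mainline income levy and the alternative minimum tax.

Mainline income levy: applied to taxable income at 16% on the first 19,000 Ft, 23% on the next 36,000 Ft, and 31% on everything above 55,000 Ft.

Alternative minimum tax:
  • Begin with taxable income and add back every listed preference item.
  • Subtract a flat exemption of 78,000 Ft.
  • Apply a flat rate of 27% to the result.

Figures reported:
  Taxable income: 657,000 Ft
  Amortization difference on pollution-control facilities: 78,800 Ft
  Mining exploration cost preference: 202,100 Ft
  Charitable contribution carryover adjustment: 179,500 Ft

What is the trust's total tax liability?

Mainline income levy:
  19,000 Ft × 16% = 3,040 Ft
  36,000 Ft × 23% = 8,280 Ft
  602,000 Ft × 31% = 186,620 Ft
  → 197,940 Ft

Alternative minimum tax:
  Adjusted income: 657,000 Ft + 78,800 Ft + 202,100 Ft + 179,500 Ft = 1,117,400 Ft
  Less exemption 78,000 Ft → base 1,039,400 Ft
  1,039,400 Ft × 27% = 280,638 Ft

280,638 Ft > 197,940 Ft, so the alternative minimum tax is the binding amount.

280,638 Ft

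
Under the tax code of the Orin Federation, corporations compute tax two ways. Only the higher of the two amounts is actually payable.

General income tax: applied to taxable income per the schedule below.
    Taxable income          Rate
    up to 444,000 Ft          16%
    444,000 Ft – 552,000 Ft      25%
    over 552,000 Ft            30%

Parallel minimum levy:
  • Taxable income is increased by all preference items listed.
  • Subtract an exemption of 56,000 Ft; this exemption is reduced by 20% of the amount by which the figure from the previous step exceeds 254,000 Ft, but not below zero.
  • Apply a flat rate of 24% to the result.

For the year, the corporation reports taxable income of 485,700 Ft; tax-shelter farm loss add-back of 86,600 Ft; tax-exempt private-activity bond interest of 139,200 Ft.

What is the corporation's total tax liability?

170,760 Ft

Parallel minimum levy:
  Adjusted income: 485,700 Ft + 86,600 Ft + 139,200 Ft = 711,500 Ft
  Exemption: 20% × (711,500 Ft − 254,000 Ft) = 91,500 Ft ≥ 56,000 Ft, so the exemption is fully phased out
  Base: 711,500 Ft − 0 Ft = 711,500 Ft
  711,500 Ft × 24% = 170,760 Ft

General income tax:
  444,000 Ft × 16% = 71,040 Ft
  41,700 Ft × 25% = 10,425 Ft
  → 81,465 Ft

170,760 Ft > 81,465 Ft, so the parallel minimum levy is the binding amount.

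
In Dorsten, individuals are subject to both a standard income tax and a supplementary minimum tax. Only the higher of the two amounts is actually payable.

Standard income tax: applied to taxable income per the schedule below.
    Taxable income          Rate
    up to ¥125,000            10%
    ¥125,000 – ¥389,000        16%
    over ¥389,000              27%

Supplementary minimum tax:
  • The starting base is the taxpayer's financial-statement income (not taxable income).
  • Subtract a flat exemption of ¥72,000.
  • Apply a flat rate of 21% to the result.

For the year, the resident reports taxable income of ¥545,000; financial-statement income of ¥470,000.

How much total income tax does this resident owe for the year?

¥96,860

Standard income tax:
  ¥125,000 × 10% = ¥12,500
  ¥264,000 × 16% = ¥42,240
  ¥156,000 × 27% = ¥42,120
  → ¥96,860

Supplementary minimum tax:
  Base (financial-statement income): ¥470,000
  Less exemption ¥72,000 → base ¥398,000
  ¥398,000 × 21% = ¥83,580

¥96,860 > ¥83,580, so the standard income tax governs.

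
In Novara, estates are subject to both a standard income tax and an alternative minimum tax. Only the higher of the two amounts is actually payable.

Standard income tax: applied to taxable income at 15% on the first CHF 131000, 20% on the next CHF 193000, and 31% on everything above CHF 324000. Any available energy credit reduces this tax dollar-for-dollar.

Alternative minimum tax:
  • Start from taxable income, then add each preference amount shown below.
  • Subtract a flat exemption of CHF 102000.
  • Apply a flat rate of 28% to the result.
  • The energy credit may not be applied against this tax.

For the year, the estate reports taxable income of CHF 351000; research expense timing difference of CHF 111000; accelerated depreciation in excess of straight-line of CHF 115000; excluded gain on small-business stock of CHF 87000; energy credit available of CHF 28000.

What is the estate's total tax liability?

Standard income tax:
  CHF 131000 × 15% = CHF 19650
  CHF 193000 × 20% = CHF 38600
  CHF 27000 × 31% = CHF 8370
  → CHF 66620
  Less energy credit CHF 28000 → CHF 38620

Alternative minimum tax:
  Adjusted income: CHF 351000 + CHF 111000 + CHF 115000 + CHF 87000 = CHF 664000
  Less exemption CHF 102000 → base CHF 562000
  CHF 562000 × 28% = CHF 157360

CHF 157360 > CHF 38620, so the alternative minimum tax is the binding amount.

CHF 157360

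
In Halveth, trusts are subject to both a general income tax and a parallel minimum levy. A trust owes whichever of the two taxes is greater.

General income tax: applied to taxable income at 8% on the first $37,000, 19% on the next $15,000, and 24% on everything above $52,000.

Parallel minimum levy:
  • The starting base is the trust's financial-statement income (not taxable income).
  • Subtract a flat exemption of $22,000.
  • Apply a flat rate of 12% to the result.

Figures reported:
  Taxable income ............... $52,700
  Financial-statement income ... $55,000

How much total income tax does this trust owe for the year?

$5,978

Parallel minimum levy:
  Base (financial-statement income): $55,000
  Less exemption $22,000 → base $33,000
  $33,000 × 12% = $3,960

General income tax:
  $37,000 × 8% = $2,960
  $15,000 × 19% = $2,850
  $700 × 24% = $168
  → $5,978

$5,978 > $3,960, so the general income tax governs.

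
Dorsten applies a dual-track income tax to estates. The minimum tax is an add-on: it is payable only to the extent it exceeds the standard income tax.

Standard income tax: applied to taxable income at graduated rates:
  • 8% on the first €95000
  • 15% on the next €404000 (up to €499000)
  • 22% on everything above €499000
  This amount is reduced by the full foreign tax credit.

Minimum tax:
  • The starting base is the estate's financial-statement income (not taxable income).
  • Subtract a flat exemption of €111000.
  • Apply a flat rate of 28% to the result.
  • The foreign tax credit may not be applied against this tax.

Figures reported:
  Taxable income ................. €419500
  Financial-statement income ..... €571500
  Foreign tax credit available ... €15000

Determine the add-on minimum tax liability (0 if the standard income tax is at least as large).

€87665

Minimum tax:
  Base (financial-statement income): €571500
  Less exemption €111000 → base €460500
  €460500 × 28% = €128940

Standard income tax:
  €95000 × 8% = €7600
  €324500 × 15% = €48675
  → €56275
  Less foreign tax credit €15000 → €41275

Excess of minimum tax over standard income tax: €128940 − €41275 = €87665.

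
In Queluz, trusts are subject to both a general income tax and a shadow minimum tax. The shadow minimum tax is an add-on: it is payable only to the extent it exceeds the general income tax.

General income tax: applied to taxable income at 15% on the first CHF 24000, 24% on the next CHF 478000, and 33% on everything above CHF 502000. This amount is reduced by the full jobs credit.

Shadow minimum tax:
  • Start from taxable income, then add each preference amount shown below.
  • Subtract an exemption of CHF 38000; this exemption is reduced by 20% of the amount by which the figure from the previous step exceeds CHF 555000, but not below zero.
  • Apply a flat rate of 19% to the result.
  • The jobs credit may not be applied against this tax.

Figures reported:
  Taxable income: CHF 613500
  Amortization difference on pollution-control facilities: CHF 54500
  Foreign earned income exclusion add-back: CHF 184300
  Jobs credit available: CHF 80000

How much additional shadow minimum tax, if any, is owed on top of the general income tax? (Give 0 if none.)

CHF 86822

General income tax:
  CHF 24000 × 15% = CHF 3600
  CHF 478000 × 24% = CHF 114720
  CHF 111500 × 33% = CHF 36795
  → CHF 155115
  Less jobs credit CHF 80000 → CHF 75115

Shadow minimum tax:
  Adjusted income: CHF 613500 + CHF 54500 + CHF 184300 = CHF 852300
  Exemption: 20% × (CHF 852300 − CHF 555000) = CHF 59460 ≥ CHF 38000, so the exemption is fully phased out
  Base: CHF 852300 − CHF 0 = CHF 852300
  CHF 852300 × 19% = CHF 161937

Excess of shadow minimum tax over general income tax: CHF 161937 − CHF 75115 = CHF 86822.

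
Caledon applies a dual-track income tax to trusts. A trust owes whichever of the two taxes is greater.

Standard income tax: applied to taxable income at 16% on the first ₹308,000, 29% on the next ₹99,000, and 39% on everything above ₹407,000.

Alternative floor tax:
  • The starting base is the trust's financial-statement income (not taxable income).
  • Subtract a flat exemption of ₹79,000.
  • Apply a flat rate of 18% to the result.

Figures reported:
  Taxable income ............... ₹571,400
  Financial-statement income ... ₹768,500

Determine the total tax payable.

₹142,106

Standard income tax:
  ₹308,000 × 16% = ₹49,280
  ₹99,000 × 29% = ₹28,710
  ₹164,400 × 39% = ₹64,116
  → ₹142,106

Alternative floor tax:
  Base (financial-statement income): ₹768,500
  Less exemption ₹79,000 → base ₹689,500
  ₹689,500 × 18% = ₹124,110

₹142,106 > ₹124,110, so the standard income tax governs.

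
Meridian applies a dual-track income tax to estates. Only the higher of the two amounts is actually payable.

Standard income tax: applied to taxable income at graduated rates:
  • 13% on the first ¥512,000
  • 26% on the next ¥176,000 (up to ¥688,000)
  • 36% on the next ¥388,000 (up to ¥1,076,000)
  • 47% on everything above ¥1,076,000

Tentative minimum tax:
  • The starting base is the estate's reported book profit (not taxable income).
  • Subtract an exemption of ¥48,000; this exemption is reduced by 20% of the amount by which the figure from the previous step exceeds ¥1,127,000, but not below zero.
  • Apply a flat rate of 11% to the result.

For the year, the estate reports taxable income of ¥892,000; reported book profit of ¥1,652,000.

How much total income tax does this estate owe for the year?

¥185,760

Standard income tax:
  ¥512,000 × 13% = ¥66,560
  ¥176,000 × 26% = ¥45,760
  ¥204,000 × 36% = ¥73,440
  → ¥185,760

Tentative minimum tax:
  Base (reported book profit): ¥1,652,000
  Exemption: 20% × (¥1,652,000 − ¥1,127,000) = ¥105,000 ≥ ¥48,000, so the exemption is fully phased out
  Base: ¥1,652,000 − ¥0 = ¥1,652,000
  ¥1,652,000 × 11% = ¥181,720

¥185,760 > ¥181,720, so the standard income tax governs.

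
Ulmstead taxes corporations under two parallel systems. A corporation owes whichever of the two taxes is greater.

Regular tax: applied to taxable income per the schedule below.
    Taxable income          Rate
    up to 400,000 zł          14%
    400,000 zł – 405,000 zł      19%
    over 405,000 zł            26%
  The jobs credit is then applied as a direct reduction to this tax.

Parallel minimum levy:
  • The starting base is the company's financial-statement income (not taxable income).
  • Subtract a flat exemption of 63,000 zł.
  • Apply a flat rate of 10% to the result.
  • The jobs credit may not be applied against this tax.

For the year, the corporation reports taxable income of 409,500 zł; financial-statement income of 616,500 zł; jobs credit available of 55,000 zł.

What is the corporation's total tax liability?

Regular tax:
  400,000 zł × 14% = 56,000 zł
  5,000 zł × 19% = 950 zł
  4,500 zł × 26% = 1,170 zł
  → 58,120 zł
  Less jobs credit 55,000 zł → 3,120 zł

Parallel minimum levy:
  Base (financial-statement income): 616,500 zł
  Less exemption 63,000 zł → base 553,500 zł
  553,500 zł × 10% = 55,350 zł

55,350 zł > 3,120 zł, so the parallel minimum levy is the binding amount.

55,350 zł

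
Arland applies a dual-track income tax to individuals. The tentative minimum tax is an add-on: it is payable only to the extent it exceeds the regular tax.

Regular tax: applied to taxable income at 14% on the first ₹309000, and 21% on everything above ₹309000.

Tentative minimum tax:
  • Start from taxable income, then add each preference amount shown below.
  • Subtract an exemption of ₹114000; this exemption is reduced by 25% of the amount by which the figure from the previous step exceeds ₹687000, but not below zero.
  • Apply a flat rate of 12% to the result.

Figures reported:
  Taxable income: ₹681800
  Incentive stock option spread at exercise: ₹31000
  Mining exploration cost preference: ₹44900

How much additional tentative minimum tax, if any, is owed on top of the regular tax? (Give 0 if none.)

₹0

Tentative minimum tax:
  Adjusted income: ₹681800 + ₹31000 + ₹44900 = ₹757700
  Exemption: ₹114000 − 25% × (₹757700 − ₹687000) = ₹114000 − ₹17675 = ₹96325
  Base: ₹757700 − ₹96325 = ₹661375
  ₹661375 × 12% = ₹79365

Regular tax:
  ₹309000 × 14% = ₹43260
  ₹372800 × 21% = ₹78288
  → ₹121548

₹79365 ≤ ₹121548, so no add-on is due.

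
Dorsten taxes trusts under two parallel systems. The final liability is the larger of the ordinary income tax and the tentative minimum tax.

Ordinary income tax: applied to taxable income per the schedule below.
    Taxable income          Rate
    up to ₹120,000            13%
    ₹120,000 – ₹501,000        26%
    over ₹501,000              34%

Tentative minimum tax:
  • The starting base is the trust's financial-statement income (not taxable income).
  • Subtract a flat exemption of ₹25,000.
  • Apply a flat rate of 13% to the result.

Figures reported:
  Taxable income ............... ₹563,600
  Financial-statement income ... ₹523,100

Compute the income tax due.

₹135,944

Tentative minimum tax:
  Base (financial-statement income): ₹523,100
  Less exemption ₹25,000 → base ₹498,100
  ₹498,100 × 13% = ₹64,753

Ordinary income tax:
  ₹120,000 × 13% = ₹15,600
  ₹381,000 × 26% = ₹99,060
  ₹62,600 × 34% = ₹21,284
  → ₹135,944

₹135,944 > ₹64,753, so the ordinary income tax governs.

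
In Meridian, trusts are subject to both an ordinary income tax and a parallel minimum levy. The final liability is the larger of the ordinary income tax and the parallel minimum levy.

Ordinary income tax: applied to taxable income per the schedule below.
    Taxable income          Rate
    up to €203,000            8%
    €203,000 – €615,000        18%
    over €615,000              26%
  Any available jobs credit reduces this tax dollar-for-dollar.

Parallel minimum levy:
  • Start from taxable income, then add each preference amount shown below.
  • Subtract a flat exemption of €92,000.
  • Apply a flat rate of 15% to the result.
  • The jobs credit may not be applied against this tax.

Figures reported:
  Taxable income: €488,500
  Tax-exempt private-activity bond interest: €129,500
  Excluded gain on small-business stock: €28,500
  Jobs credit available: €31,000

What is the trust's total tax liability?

€83,175

Parallel minimum levy:
  Adjusted income: €488,500 + €129,500 + €28,500 = €646,500
  Less exemption €92,000 → base €554,500
  €554,500 × 15% = €83,175

Ordinary income tax:
  €203,000 × 8% = €16,240
  €285,500 × 18% = €51,390
  → €67,630
  Less jobs credit €31,000 → €36,630

€83,175 > €36,630, so the parallel minimum levy is the binding amount.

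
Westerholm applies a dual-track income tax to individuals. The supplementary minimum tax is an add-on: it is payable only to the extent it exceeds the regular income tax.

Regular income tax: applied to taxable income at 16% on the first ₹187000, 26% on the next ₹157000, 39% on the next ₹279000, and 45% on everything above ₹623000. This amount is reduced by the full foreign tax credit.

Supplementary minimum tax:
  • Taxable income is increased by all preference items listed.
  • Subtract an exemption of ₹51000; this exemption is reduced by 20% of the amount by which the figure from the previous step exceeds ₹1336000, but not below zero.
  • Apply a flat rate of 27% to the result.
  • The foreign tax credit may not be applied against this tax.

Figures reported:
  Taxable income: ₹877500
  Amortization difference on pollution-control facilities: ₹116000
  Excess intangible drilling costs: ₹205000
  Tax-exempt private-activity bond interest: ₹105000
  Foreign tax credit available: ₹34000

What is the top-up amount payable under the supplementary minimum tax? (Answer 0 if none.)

Supplementary minimum tax:
  Adjusted income: ₹877500 + ₹116000 + ₹205000 + ₹105000 = ₹1303500
  Exemption: ₹1303500 ≤ ₹1336000, so full ₹51000 applies
  Base: ₹1303500 − ₹51000 = ₹1252500
  ₹1252500 × 27% = ₹338175

Regular income tax:
  ₹187000 × 16% = ₹29920
  ₹157000 × 26% = ₹40820
  ₹279000 × 39% = ₹108810
  ₹254500 × 45% = ₹114525
  → ₹294075
  Less foreign tax credit ₹34000 → ₹260075

Excess of supplementary minimum tax over regular income tax: ₹338175 − ₹260075 = ₹78100.

₹78100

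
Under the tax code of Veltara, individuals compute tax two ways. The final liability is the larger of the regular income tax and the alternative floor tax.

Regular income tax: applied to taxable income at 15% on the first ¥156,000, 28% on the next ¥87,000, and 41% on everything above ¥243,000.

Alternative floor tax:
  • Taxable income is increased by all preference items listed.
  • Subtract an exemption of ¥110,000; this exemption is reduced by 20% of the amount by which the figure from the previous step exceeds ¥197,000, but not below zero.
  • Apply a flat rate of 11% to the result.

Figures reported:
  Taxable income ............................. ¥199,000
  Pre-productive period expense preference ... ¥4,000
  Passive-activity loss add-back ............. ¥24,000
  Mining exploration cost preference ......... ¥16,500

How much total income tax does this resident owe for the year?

Regular income tax:
  ¥156,000 × 15% = ¥23,400
  ¥43,000 × 28% = ¥12,040
  → ¥35,440

Alternative floor tax:
  Adjusted income: ¥199,000 + ¥4,000 + ¥24,000 + ¥16,500 = ¥243,500
  Exemption: ¥110,000 − 20% × (¥243,500 − ¥197,000) = ¥110,000 − ¥9,300 = ¥100,700
  Base: ¥243,500 − ¥100,700 = ¥142,800
  ¥142,800 × 11% = ¥15,708

¥35,440 > ¥15,708, so the regular income tax governs.

¥35,440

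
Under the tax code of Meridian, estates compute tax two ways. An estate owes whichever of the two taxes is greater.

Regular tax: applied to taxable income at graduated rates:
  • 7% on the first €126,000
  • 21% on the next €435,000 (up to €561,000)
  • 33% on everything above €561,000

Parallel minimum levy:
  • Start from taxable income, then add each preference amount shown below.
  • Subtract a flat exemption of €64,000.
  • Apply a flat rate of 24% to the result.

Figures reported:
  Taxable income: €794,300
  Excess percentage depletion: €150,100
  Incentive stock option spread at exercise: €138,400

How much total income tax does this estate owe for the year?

€244,512

Parallel minimum levy:
  Adjusted income: €794,300 + €150,100 + €138,400 = €1,082,800
  Less exemption €64,000 → base €1,018,800
  €1,018,800 × 24% = €244,512

Regular tax:
  €126,000 × 7% = €8,820
  €435,000 × 21% = €91,350
  €233,300 × 33% = €76,989
  → €177,159

€244,512 > €177,159, so the parallel minimum levy is the binding amount.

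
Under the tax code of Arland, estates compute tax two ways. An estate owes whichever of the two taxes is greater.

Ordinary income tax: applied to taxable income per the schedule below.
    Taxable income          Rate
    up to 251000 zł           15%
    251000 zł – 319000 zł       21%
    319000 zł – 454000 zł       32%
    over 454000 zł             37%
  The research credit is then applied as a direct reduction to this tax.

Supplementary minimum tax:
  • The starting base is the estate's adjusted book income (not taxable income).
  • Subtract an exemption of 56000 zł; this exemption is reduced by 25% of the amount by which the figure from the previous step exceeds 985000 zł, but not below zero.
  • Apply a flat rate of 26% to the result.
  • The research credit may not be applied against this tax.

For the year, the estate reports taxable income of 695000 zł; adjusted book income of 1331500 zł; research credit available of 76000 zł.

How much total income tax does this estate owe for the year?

Supplementary minimum tax:
  Base (adjusted book income): 1331500 zł
  Exemption: 25% × (1331500 zł − 985000 zł) = 86625 zł ≥ 56000 zł, so the exemption is fully phased out
  Base: 1331500 zł − 0 zł = 1331500 zł
  1331500 zł × 26% = 346190 zł

Ordinary income tax:
  251000 zł × 15% = 37650 zł
  68000 zł × 21% = 14280 zł
  135000 zł × 32% = 43200 zł
  241000 zł × 37% = 89170 zł
  → 184300 zł
  Less research credit 76000 zł → 108300 zł

346190 zł > 108300 zł, so the supplementary minimum tax is the binding amount.

346190 zł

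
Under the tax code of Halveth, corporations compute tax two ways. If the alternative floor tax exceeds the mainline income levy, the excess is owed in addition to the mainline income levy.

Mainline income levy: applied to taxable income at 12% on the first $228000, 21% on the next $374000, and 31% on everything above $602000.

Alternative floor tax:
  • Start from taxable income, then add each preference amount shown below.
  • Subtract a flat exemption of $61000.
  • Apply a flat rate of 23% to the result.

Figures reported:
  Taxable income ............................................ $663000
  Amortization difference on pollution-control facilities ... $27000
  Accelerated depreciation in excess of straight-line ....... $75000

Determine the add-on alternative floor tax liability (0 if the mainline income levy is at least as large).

$37110

Alternative floor tax:
  Adjusted income: $663000 + $27000 + $75000 = $765000
  Less exemption $61000 → base $704000
  $704000 × 23% = $161920

Mainline income levy:
  $228000 × 12% = $27360
  $374000 × 21% = $78540
  $61000 × 31% = $18910
  → $124810

Excess of alternative floor tax over mainline income levy: $161920 − $124810 = $37110.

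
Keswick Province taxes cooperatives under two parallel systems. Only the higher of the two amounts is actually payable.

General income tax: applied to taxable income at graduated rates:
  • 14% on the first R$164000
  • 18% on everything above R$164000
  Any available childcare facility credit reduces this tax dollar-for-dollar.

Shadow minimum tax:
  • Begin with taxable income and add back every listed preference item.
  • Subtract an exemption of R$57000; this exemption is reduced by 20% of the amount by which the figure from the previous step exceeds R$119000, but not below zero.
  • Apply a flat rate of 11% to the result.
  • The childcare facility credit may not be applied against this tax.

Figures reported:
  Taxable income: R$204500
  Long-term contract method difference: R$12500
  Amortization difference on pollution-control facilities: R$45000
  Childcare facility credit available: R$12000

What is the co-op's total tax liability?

R$25696

General income tax:
  R$164000 × 14% = R$22960
  R$40500 × 18% = R$7290
  → R$30250
  Less childcare facility credit R$12000 → R$18250

Shadow minimum tax:
  Adjusted income: R$204500 + R$12500 + R$45000 = R$262000
  Exemption: R$57000 − 20% × (R$262000 − R$119000) = R$57000 − R$28600 = R$28400
  Base: R$262000 − R$28400 = R$233600
  R$233600 × 11% = R$25696

R$25696 > R$18250, so the shadow minimum tax is the binding amount.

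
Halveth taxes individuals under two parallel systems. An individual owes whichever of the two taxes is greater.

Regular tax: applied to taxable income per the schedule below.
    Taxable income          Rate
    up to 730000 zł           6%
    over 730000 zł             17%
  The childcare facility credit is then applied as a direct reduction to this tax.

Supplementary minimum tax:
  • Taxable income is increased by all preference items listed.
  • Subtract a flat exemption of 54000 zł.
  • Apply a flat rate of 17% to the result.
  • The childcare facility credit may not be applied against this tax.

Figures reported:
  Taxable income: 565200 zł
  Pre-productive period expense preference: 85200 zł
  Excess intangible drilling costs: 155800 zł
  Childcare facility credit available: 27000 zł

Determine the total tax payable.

127874 zł

Regular tax:
  565200 zł × 6% = 33912 zł
  Less childcare facility credit 27000 zł → 6912 zł

Supplementary minimum tax:
  Adjusted income: 565200 zł + 85200 zł + 155800 zł = 806200 zł
  Less exemption 54000 zł → base 752200 zł
  752200 zł × 17% = 127874 zł

127874 zł > 6912 zł, so the supplementary minimum tax is the binding amount.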